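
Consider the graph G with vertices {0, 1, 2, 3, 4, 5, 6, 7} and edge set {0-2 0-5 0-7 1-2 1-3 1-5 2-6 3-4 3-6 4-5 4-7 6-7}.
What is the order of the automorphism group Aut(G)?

G is 3-regular and bipartite on 2^3 = 8 vertices with girth 4; it is the hypercube graph Q_3. The symmetry group of the 3-cube is the hyperoctahedral group B_3 = Z_2 ≀ S_3, of order 2^3·3! = 48.

48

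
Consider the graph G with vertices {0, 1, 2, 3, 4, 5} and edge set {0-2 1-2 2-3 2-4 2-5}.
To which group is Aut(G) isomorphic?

Vertex 2 has degree 5 and every other vertex has degree 1, so G is the star K_{1,5} with centre 2. The 5 leaves are pairwise interchangeable while the centre is fixed, giving Aut(G) = S_5.

S_5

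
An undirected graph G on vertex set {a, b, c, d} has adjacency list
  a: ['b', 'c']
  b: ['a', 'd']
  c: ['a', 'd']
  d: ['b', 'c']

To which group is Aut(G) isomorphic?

D_4

Every vertex has degree 2 and the graph is connected, so G is the 4-cycle C_4. The automorphisms of the 4-cycle are exactly the symmetries of a regular 4-gon: the dihedral group D_4, |D_4| = 8.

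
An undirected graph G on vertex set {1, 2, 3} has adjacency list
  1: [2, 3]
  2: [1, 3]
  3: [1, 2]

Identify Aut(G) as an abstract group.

S_3

All 3 vertices are pairwise adjacent: G = K_3. Any permutation of the 3 vertices preserves K_3, so Aut(K_3) = S_3 of order 3! = 6.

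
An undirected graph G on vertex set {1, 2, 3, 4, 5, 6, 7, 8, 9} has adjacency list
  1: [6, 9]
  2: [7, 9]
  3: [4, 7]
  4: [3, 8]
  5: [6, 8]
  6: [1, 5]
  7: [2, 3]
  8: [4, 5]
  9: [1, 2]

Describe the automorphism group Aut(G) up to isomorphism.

Every vertex has degree 2 and the graph is connected, so G is the 9-cycle C_9. The automorphisms of the 9-cycle are exactly the symmetries of a regular 9-gon: the dihedral group D_9, |D_9| = 18.

the dihedral group of order 18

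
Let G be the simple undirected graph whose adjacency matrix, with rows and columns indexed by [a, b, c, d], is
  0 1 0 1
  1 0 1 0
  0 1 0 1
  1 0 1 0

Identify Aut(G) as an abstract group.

G is 2-regular and bipartite with parts {b, d} and {a, c} (each part is independent and every cross-pair is an edge), so G = K_{2,2}. Aut(K_{2,2}) is the wreath product S_2 ≀ Z_2: permute within each part, then optionally swap the parts; |Aut| = 2·(2!)² = 8.

(S_2 × S_2) ⋊ Z_2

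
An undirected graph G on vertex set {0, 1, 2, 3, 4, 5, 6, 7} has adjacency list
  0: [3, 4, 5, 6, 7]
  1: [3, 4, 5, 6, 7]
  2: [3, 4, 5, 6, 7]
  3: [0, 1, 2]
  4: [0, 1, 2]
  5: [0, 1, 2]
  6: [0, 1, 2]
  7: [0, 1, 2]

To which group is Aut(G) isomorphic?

The vertices split by degree into {0, 1, 2} (degree 5) and {3, 4, 5, 6, 7} (degree 3); every edge runs between the two parts, so G is the complete bipartite graph K_{3,5}. The parts have unequal sizes, so no automorphism swaps them; each part is permuted independently, giving S_3 × S_5 of order 3!·5! = 720.

S_3 × S_5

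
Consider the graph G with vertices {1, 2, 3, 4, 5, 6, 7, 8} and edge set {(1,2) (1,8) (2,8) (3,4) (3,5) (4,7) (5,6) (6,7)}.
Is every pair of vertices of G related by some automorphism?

G has two connected components, {3, 4, 5, 6, 7} and {1, 2, 8}; each is 2-regular, so G = C_5 ⊔ C_3. The orbit of 1 under Aut(G) is {1, 2, 8}, which does not contain 3, so G is not vertex-transitive.

No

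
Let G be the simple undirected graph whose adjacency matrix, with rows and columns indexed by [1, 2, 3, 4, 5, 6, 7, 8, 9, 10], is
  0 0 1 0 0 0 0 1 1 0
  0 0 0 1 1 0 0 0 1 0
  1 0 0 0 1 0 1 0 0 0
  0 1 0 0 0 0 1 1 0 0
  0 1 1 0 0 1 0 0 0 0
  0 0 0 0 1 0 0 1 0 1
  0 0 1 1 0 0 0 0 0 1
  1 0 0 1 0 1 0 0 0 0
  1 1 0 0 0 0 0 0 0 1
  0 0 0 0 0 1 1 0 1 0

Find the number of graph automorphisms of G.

G is 3-regular on 10 vertices with no triangles and no 4-cycles (girth 5): this is the Petersen graph. It is a classical fact that the Petersen graph has automorphism group S_5 (order 120), arising from its description as the Kneser graph K(5,2).

120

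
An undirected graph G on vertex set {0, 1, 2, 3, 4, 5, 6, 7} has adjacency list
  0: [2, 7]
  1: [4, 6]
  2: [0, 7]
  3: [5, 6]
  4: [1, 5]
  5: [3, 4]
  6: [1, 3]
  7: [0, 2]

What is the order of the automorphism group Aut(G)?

G has two connected components, {1, 3, 4, 5, 6} and {0, 2, 7}; each is 2-regular, so G = C_5 ⊔ C_3. The components are non-isomorphic (different sizes), so Aut(G) = Aut(C_5) × Aut(C_3) = D_5 × D_3 of order 10·6 = 60.

60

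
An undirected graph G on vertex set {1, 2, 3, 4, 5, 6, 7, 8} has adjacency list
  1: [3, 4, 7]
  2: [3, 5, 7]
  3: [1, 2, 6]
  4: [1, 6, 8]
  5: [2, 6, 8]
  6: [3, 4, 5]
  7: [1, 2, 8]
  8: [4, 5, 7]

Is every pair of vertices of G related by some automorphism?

Yes

G is 3-regular and bipartite on 2^3 = 8 vertices with girth 4; it is the hypercube graph Q_3. Aut(Q_3) consists of the signed permutations of the 3 coordinate axes: 3! permutations times 2^3 sign flips, so |Aut| = 2^3·3! = 48. This group acts transitively on the 8 vertices.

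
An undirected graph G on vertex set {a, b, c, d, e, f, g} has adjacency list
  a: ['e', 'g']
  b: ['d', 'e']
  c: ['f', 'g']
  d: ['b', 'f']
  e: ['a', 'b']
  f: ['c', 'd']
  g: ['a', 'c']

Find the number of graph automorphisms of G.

14

Every vertex has degree 2 and the graph is connected, so G is the 7-cycle C_7. C_7 has 7 rotations and 7 reflections, so Aut(C_7) ≅ D_7 of order 14.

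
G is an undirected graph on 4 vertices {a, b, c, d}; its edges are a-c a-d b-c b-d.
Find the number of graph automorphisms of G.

G is 2-regular and bipartite on 2^2 = 4 vertices with girth 4; it is the hypercube graph Q_2. Aut(Q_2) consists of the signed permutations of the 2 coordinate axes: 2! permutations times 2^2 sign flips, so |Aut| = 2^2·2! = 8.

8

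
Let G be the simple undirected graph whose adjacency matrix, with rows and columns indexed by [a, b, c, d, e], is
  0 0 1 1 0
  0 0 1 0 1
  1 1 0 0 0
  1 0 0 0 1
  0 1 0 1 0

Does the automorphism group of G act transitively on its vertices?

Yes

Every vertex has degree 2 and the graph is connected, so G is the 5-cycle C_5. C_5 has 5 rotations and 5 reflections, so Aut(C_5) ≅ D_5 of order 10. Under this action every vertex can be carried to every other, so G is vertex-transitive.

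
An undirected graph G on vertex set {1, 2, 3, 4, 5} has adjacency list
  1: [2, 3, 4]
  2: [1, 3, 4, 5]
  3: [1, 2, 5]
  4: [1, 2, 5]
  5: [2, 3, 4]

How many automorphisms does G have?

8

Vertex 2 is the unique vertex of degree 4; the remaining 4 vertices each have degree 3 and induce a cycle, so G is the wheel on 5 vertices with hub 2. With the hub fixed, the remaining symmetry is that of the rim cycle C_4, giving the dihedral group D_4.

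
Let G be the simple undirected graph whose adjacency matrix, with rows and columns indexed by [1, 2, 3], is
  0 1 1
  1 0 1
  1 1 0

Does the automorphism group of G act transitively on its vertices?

Yes

All 3 vertices are pairwise adjacent: G = K_3. Every bijection on the vertex set is an automorphism of K_3; hence Aut(K_3) ≅ S_3, order 6. This group acts transitively on the 3 vertices.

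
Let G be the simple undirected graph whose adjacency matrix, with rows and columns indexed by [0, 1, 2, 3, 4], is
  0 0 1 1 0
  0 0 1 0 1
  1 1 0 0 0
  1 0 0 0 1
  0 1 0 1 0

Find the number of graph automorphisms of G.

G is 2-regular and connected on 5 vertices, i.e. the cycle C_5. C_5 has 5 rotations and 5 reflections, so Aut(C_5) ≅ D_5 of order 10.

10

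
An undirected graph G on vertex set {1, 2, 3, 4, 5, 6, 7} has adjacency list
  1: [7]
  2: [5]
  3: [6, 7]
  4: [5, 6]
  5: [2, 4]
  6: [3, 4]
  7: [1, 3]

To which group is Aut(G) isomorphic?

The degree sequence is [1, 1, 2, 2, 2, 2, 2]; the two degree-1 vertices 1 and 2 are the ends of a path, so G = P_7. The only nontrivial automorphism of a path is the end-to-end reflection, so Aut(G) ≅ Z_2.

C_2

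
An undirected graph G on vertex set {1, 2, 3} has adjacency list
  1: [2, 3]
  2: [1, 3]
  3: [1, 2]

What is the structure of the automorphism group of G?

S_3

All 3 vertices are pairwise adjacent: G = K_3. Any permutation of the 3 vertices preserves K_3, so Aut(K_3) = S_3 of order 3! = 6.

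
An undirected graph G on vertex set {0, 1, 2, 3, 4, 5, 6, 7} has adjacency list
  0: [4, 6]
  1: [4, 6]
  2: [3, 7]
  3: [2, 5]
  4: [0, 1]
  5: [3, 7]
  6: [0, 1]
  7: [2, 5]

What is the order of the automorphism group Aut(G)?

G has two connected components, {0, 1, 4, 6} and {2, 3, 5, 7}; each is 2-regular, so G = C_4 ⊔ C_4. Aut of a disjoint union of two copies of C_4 is the wreath product D_4 ≀ Z_2, of order 2·8² = 128.

128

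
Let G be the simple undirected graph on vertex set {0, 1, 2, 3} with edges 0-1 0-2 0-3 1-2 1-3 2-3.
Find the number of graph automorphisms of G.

24

Every vertex has degree 3, so G is the complete graph K_4. Every bijection on the vertex set is an automorphism of K_4; hence Aut(K_4) ≅ S_4, order 24.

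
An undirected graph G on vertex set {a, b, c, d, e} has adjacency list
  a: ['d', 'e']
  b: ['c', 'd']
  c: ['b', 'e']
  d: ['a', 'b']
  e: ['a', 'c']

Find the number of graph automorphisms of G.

G is 2-regular and connected on 5 vertices, i.e. the cycle C_5. The automorphisms of the 5-cycle are exactly the symmetries of a regular 5-gon: the dihedral group D_5, |D_5| = 10.

10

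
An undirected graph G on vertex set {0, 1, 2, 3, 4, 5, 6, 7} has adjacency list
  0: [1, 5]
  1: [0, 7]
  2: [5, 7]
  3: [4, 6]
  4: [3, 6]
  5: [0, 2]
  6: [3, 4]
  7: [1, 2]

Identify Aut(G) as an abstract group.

G has two connected components, {0, 1, 2, 5, 7} and {3, 4, 6}; each is 2-regular, so G = C_5 ⊔ C_3. The components are non-isomorphic (different sizes), so Aut(G) = Aut(C_3) × Aut(C_5) = D_3 × D_5 of order 6·10 = 60.

D_3 × D_5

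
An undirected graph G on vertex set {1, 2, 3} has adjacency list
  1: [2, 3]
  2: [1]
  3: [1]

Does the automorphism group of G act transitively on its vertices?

No

Vertex 1 is the only vertex of degree 2, so every automorphism fixes it; G is not vertex-transitive.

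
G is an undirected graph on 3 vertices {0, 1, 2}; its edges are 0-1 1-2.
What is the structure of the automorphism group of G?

Z_2

The degree sequence is [1, 2, 1]; the two degree-1 vertices 0 and 2 are the ends of a path, so G = P_3. The only nontrivial automorphism of a path is the end-to-end reflection, so Aut(G) ≅ Z_2.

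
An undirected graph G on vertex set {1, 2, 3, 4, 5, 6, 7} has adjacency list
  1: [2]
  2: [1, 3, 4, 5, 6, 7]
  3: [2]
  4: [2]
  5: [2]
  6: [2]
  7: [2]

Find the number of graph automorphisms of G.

Vertex 2 has degree 6 and every other vertex has degree 1, so G is the star K_{1,6} with centre 2. Any automorphism fixes the centre and permutes the 6 leaves freely, so Aut(G) ≅ S_6 of order 6! = 720.

720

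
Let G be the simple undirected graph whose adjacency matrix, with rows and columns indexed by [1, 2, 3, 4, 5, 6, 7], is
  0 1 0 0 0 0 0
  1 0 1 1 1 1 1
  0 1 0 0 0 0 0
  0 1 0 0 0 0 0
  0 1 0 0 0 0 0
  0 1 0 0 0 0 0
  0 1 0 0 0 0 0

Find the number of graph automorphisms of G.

720

Vertex 2 has degree 6 and every other vertex has degree 1, so G is the star K_{1,6} with centre 2. The 6 leaves are pairwise interchangeable while the centre is fixed, giving Aut(G) = S_6.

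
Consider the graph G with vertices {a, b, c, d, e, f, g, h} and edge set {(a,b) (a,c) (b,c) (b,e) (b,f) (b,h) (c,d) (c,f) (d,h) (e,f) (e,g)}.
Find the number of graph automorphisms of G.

Degrees alone do not determine every vertex (e.g. a and d both have degree 2), but their neighbour-degree multisets differ: N(a) has degrees [4, 5] while N(d) has degrees [2, 4]. Repeating this refinement separates all vertices, so the only automorphism is the identity.

1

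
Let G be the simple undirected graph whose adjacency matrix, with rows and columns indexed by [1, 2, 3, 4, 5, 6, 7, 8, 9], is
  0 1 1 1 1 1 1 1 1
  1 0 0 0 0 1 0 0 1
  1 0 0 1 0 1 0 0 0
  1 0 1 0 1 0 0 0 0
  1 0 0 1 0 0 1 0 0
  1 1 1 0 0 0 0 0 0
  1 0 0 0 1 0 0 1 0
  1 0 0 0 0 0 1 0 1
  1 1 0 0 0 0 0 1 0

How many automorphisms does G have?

16

Vertex 1 is the unique vertex of degree 8; the remaining 8 vertices each have degree 3 and induce a cycle, so G is the wheel on 9 vertices with hub 1. Every automorphism fixes the hub and acts on the rim 8-cycle, so Aut(G) ≅ Aut(C_8) = D_8 of order 16.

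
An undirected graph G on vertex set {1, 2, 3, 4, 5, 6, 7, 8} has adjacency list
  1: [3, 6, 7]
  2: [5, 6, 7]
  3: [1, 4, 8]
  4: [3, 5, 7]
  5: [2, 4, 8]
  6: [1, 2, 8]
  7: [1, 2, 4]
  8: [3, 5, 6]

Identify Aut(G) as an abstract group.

G is 3-regular and bipartite on 2^3 = 8 vertices with girth 4; it is the hypercube graph Q_3. The symmetry group of the 3-cube is the hyperoctahedral group B_3 = Z_2 ≀ S_3, of order 2^3·3! = 48.

the hyperoctahedral group B_3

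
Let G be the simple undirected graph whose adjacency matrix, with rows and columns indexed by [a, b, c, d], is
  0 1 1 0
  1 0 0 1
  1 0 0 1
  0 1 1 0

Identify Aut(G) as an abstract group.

Every vertex has degree 2 and the graph is connected, so G is the 4-cycle C_4. C_4 has 4 rotations and 4 reflections, so Aut(C_4) ≅ D_4 of order 8.

D_4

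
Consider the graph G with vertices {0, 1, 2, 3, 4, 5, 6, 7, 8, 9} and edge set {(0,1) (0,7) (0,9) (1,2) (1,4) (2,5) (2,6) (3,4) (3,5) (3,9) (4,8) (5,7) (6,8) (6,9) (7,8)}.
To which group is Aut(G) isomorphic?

G is 3-regular on 10 vertices with no triangles and no 4-cycles (girth 5): this is the Petersen graph. It is a classical fact that the Petersen graph has automorphism group S_5 (order 120), arising from its description as the Kneser graph K(5,2).

S_5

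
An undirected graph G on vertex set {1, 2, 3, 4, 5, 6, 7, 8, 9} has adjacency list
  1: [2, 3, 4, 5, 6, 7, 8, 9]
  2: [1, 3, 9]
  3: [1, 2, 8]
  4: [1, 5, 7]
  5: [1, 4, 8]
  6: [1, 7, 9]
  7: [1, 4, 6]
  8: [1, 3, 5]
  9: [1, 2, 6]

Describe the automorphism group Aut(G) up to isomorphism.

D_8

Vertex 1 is the unique vertex of degree 8; the remaining 8 vertices each have degree 3 and induce a cycle, so G is the wheel on 9 vertices with hub 1. Every automorphism fixes the hub and acts on the rim 8-cycle, so Aut(G) ≅ Aut(C_8) = D_8 of order 16.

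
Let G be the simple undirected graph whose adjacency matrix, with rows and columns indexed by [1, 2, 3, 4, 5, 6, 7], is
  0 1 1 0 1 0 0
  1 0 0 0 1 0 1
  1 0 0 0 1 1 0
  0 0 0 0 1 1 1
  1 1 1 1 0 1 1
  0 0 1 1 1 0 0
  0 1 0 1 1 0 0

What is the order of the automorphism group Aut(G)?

Vertex 5 is the unique vertex of degree 6; the remaining 6 vertices each have degree 3 and induce a cycle, so G is the wheel on 7 vertices with hub 5. Every automorphism fixes the hub and acts on the rim 6-cycle, so Aut(G) ≅ Aut(C_6) = D_6 of order 12.

12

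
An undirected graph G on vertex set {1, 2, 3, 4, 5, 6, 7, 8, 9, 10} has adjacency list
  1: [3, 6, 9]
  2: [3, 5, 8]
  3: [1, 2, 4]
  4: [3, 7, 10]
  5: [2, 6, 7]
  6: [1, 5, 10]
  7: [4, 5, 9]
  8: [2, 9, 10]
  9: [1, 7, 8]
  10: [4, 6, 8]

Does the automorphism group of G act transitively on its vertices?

Yes

G is 3-regular on 10 vertices with no triangles and no 4-cycles (girth 5): this is the Petersen graph. Viewing the Petersen graph as the Kneser graph K(5,2) — vertices are 2-subsets of {1,…,5}, edges join disjoint pairs — its automorphisms are exactly the permutations of the 5-element set, so Aut ≅ S_5 of order 120. Under this action every vertex can be carried to every other, so G is vertex-transitive.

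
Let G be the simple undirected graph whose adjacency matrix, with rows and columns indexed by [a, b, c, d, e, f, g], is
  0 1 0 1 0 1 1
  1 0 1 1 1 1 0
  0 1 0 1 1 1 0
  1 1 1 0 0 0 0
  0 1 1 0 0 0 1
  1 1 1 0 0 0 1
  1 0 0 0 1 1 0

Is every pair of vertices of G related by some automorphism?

No

Vertex b is the only vertex of degree 5, so every automorphism fixes it; G is not vertex-transitive.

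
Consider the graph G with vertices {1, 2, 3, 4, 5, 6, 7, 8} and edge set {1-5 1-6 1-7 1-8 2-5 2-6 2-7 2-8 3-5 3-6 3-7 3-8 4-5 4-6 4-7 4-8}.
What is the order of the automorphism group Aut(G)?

G is 4-regular and bipartite with parts {5, 6, 7, 8} and {1, 2, 3, 4} (each part is independent and every cross-pair is an edge), so G = K_{4,4}. Aut(K_{4,4}) is the wreath product S_4 ≀ Z_2: permute within each part, then optionally swap the parts; |Aut| = 2·(4!)² = 1152.

1152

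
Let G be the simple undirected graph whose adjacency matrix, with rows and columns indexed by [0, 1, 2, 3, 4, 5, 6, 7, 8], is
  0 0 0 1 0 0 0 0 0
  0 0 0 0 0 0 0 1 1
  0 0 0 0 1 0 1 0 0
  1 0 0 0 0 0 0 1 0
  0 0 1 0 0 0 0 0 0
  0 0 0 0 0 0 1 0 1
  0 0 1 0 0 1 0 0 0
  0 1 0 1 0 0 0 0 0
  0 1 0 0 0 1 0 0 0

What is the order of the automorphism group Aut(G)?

2

The degree sequence is [1, 2, 2, 2, 1, 2, 2, 2, 2]; the two degree-1 vertices 0 and 4 are the ends of a path, so G = P_9. The only nontrivial automorphism of a path is the end-to-end reflection, so Aut(G) ≅ Z_2.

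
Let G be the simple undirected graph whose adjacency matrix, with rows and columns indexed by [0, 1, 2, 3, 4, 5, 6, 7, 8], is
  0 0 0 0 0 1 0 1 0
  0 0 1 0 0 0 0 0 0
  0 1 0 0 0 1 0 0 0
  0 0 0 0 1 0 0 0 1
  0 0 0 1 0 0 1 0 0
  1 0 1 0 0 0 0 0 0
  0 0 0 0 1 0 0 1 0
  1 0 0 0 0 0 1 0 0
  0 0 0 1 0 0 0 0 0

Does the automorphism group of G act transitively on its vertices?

Automorphisms preserve degree, but G has vertices of degree 1 and vertices of degree 2; no automorphism maps one to the other, so G is not vertex-transitive.

No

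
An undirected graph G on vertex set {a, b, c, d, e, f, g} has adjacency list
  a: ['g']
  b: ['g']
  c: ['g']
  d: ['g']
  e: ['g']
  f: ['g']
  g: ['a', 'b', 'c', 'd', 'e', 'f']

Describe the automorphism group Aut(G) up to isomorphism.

S_6

Vertex g has degree 6 and every other vertex has degree 1, so G is the star K_{1,6} with centre g. Any automorphism fixes the centre and permutes the 6 leaves freely, so Aut(G) ≅ S_6 of order 6! = 720.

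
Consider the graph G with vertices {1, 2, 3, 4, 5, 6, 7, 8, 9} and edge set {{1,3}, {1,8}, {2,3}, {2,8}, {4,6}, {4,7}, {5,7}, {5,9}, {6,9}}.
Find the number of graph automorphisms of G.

80

G has two connected components, {4, 5, 6, 7, 9} and {1, 2, 3, 8}; each is 2-regular, so G = C_5 ⊔ C_4. The components are non-isomorphic (different sizes), so Aut(G) = Aut(C_5) × Aut(C_4) = D_5 × D_4 of order 10·8 = 80.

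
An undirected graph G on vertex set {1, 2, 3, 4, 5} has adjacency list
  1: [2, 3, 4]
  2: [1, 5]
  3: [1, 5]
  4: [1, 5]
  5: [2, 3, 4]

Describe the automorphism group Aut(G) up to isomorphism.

S_2 × S_3

The vertices split by degree into {1, 5} (degree 3) and {2, 3, 4} (degree 2); every edge runs between the two parts, so G is the complete bipartite graph K_{2,3}. The parts have unequal sizes, so no automorphism swaps them; each part is permuted independently, giving S_2 × S_3 of order 2!·3! = 12.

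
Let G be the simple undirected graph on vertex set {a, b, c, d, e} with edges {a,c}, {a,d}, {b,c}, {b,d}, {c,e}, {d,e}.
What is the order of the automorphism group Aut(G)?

12

The vertices split by degree into {c, d} (degree 3) and {a, b, e} (degree 2); every edge runs between the two parts, so G is the complete bipartite graph K_{2,3}. The parts have unequal sizes, so no automorphism swaps them; each part is permuted independently, giving S_3 × S_2 of order 3!·2! = 12.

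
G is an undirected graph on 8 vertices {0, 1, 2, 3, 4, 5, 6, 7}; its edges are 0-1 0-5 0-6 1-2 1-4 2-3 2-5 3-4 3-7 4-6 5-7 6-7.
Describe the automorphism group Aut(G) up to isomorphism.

the hyperoctahedral group B_3

G is 3-regular and bipartite on 2^3 = 8 vertices with girth 4; it is the hypercube graph Q_3. Aut(Q_3) consists of the signed permutations of the 3 coordinate axes: 3! permutations times 2^3 sign flips, so |Aut| = 2^3·3! = 48.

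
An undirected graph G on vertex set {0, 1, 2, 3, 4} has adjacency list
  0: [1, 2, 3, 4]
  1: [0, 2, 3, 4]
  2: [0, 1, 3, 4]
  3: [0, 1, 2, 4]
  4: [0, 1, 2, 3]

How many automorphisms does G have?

120

All 5 vertices are pairwise adjacent: G = K_5. Every bijection on the vertex set is an automorphism of K_5; hence Aut(K_5) ≅ S_5, order 120.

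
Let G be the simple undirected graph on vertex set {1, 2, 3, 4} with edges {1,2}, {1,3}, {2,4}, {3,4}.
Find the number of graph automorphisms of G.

G is 2-regular and connected on 4 vertices, i.e. the cycle C_4. The automorphisms of the 4-cycle are exactly the symmetries of a regular 4-gon: the dihedral group D_4, |D_4| = 8.

8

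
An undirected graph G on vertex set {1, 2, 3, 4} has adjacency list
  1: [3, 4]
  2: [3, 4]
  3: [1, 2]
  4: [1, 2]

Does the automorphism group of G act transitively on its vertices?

Yes

G is 2-regular and bipartite on 2^2 = 4 vertices with girth 4; it is the hypercube graph Q_2. The symmetry group of the 2-cube is the hyperoctahedral group B_2 = Z_2 ≀ S_2, of order 2^2·2! = 8. Under this action every vertex can be carried to every other, so G is vertex-transitive.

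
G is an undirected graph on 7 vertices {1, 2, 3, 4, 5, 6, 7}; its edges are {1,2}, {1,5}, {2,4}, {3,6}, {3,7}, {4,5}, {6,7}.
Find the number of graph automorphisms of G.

48

G has two connected components, {1, 2, 4, 5} and {3, 6, 7}; each is 2-regular, so G = C_4 ⊔ C_3. No automorphism exchanges components of different sizes, hence Aut(G) is the direct product D_3 × D_4, order 48.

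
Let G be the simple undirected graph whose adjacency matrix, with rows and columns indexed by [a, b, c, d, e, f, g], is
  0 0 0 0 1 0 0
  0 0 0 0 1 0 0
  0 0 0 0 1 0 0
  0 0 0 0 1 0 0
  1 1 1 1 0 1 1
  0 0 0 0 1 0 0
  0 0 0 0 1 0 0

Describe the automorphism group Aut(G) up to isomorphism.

Vertex e has degree 6 and every other vertex has degree 1, so G is the star K_{1,6} with centre e. The 6 leaves are pairwise interchangeable while the centre is fixed, giving Aut(G) = S_6.

the symmetric group on 6 letters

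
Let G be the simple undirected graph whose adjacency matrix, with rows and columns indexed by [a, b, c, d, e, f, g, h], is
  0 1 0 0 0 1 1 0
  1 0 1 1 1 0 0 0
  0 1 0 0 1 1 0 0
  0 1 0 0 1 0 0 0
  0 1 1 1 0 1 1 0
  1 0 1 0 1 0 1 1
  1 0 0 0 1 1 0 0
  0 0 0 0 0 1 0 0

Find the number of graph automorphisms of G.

Degrees alone do not determine every vertex (e.g. a and c both have degree 3), but their neighbour-degree multisets differ: N(a) has degrees [3, 4, 5] while N(c) has degrees [4, 5, 5]. Repeating this refinement separates all vertices, so the only automorphism is the identity.

1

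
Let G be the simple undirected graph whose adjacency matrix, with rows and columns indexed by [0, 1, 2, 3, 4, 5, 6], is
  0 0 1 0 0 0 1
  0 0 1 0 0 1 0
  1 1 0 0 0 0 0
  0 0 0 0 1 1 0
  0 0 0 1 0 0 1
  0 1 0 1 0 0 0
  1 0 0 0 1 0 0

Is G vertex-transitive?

G is 2-regular and connected on 7 vertices, i.e. the cycle C_7. The automorphisms of the 7-cycle are exactly the symmetries of a regular 7-gon: the dihedral group D_7, |D_7| = 14. Under this action every vertex can be carried to every other, so G is vertex-transitive.

Yes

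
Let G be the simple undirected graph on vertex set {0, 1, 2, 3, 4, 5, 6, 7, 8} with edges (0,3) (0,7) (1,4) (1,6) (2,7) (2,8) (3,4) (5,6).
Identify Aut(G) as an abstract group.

the cyclic group of order 2

The degree sequence is [2, 2, 2, 2, 2, 1, 2, 2, 1]; the two degree-1 vertices 5 and 8 are the ends of a path, so G = P_9. The only nontrivial automorphism of a path is the end-to-end reflection, so Aut(G) ≅ Z_2.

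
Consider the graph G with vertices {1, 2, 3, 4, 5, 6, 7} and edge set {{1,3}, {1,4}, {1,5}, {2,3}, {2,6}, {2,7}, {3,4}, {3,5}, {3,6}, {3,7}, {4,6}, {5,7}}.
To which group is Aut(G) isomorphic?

Vertex 3 is the unique vertex of degree 6; the remaining 6 vertices each have degree 3 and induce a cycle, so G is the wheel on 7 vertices with hub 3. Every automorphism fixes the hub and acts on the rim 6-cycle, so Aut(G) ≅ Aut(C_6) = D_6 of order 12.

D_6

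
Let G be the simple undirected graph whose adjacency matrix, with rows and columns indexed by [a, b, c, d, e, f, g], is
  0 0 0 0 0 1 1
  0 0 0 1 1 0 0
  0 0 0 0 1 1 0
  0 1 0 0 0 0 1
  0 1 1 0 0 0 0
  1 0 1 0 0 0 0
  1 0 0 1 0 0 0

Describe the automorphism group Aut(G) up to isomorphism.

G is 2-regular and connected on 7 vertices, i.e. the cycle C_7. C_7 has 7 rotations and 7 reflections, so Aut(C_7) ≅ D_7 of order 14.

the dihedral group of order 14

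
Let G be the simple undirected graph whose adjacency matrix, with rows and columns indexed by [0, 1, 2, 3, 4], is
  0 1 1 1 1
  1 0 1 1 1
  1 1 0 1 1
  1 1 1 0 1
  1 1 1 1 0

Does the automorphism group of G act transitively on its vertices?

Every vertex has degree 4, so G is the complete graph K_5. Every bijection on the vertex set is an automorphism of K_5; hence Aut(K_5) ≅ S_5, order 120. This group acts transitively on the 5 vertices.

Yes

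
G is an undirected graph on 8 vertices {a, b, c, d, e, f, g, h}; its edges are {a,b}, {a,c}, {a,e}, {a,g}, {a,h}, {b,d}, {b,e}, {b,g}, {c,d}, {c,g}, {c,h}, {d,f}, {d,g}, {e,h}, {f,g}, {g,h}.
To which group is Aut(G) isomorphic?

the trivial group

The degree sequence is [5, 4, 4, 4, 3, 2, 6, 4]. Checking the degree-preserving permutations of the vertex set shows that none except the identity preserves every edge, so Aut(G) is trivial.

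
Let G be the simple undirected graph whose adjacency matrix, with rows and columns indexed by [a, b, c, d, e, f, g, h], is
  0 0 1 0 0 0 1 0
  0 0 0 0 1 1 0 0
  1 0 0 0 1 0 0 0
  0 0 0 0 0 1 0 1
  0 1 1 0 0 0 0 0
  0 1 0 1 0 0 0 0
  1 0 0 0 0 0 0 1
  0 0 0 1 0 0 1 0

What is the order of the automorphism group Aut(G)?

16

Every vertex has degree 2 and the graph is connected, so G is the 8-cycle C_8. C_8 has 8 rotations and 8 reflections, so Aut(C_8) ≅ D_8 of order 16.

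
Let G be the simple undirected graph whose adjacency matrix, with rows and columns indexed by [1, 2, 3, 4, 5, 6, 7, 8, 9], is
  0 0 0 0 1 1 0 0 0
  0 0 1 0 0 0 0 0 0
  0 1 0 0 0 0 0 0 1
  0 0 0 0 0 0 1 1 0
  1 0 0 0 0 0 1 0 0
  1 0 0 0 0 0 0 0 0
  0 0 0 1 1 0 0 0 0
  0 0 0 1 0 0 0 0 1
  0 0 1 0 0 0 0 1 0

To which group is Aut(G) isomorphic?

the cyclic group of order 2

The degree sequence is [2, 1, 2, 2, 2, 1, 2, 2, 2]; the two degree-1 vertices 2 and 6 are the ends of a path, so G = P_9. The only nontrivial automorphism of a path is the end-to-end reflection, so Aut(G) ≅ Z_2.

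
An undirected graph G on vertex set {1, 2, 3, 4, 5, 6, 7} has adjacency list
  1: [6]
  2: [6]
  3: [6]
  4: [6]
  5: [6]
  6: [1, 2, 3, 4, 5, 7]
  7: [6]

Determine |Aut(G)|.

Vertex 6 has degree 6 and every other vertex has degree 1, so G is the star K_{1,6} with centre 6. Any automorphism fixes the centre and permutes the 6 leaves freely, so Aut(G) ≅ S_6 of order 6! = 720.

720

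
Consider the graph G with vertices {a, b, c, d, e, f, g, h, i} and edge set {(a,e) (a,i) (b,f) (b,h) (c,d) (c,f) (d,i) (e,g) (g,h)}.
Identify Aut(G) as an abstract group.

the dihedral group of order 18

Every vertex has degree 2 and the graph is connected, so G is the 9-cycle C_9. The automorphisms of the 9-cycle are exactly the symmetries of a regular 9-gon: the dihedral group D_9, |D_9| = 18.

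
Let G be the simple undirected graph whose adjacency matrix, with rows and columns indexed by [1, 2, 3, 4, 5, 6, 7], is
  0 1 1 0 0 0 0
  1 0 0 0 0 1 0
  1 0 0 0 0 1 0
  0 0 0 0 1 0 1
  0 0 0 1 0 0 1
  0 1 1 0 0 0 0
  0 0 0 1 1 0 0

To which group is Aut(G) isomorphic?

G has two connected components, {1, 2, 3, 6} and {4, 5, 7}; each is 2-regular, so G = C_4 ⊔ C_3. No automorphism exchanges components of different sizes, hence Aut(G) is the direct product D_3 × D_4, order 48.

D_3 × D_4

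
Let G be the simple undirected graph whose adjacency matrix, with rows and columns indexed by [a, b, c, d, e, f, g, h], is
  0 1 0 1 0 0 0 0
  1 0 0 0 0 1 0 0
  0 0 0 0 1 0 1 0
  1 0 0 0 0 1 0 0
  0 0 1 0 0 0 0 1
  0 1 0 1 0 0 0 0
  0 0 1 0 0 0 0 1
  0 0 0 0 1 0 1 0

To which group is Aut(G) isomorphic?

(D_4 × D_4) ⋊ Z_2

G has two connected components, {c, e, g, h} and {a, b, d, f}; each is 2-regular, so G = C_4 ⊔ C_4. With two isomorphic components, Aut(G) = Aut(C_4) ≀ S_2 = (D_4 × D_4) ⋊ Z_2: permute each cycle by D_4, then optionally swap the two cycles. Order 2·(2·4)² = 128.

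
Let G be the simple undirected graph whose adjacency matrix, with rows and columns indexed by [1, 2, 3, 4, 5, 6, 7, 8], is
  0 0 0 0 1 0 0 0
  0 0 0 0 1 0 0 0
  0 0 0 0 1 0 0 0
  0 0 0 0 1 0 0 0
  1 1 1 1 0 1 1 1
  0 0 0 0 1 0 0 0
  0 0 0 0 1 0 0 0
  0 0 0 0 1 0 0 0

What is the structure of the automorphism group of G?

Vertex 5 has degree 7 and every other vertex has degree 1, so G is the star K_{1,7} with centre 5. The 7 leaves are pairwise interchangeable while the centre is fixed, giving Aut(G) = S_7.

the symmetric group on 7 letters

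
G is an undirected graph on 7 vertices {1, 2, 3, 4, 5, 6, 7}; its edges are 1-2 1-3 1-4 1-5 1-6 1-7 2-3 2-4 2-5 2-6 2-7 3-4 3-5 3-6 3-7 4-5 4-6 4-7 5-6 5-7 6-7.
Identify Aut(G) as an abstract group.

the symmetric group on 7 letters

All 7 vertices are pairwise adjacent: G = K_7. Every bijection on the vertex set is an automorphism of K_7; hence Aut(K_7) ≅ S_7, order 5040.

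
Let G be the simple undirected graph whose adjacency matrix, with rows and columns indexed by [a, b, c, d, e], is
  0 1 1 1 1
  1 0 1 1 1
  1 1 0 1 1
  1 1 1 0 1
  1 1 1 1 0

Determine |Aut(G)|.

120

Every vertex has degree 4, so G is the complete graph K_5. Every bijection on the vertex set is an automorphism of K_5; hence Aut(K_5) ≅ S_5, order 120.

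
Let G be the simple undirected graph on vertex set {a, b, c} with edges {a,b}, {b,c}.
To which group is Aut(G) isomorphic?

Z_2

The degree sequence is [1, 2, 1]; the two degree-1 vertices a and c are the ends of a path, so G = P_3. A path has exactly one nontrivial symmetry — reversal — giving Aut(G) of order 2.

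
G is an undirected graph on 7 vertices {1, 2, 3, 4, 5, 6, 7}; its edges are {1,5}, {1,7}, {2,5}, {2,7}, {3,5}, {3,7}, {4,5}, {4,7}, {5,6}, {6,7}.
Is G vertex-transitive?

Automorphisms preserve degree, but G has vertices of degree 2 and vertices of degree 5; no automorphism maps one to the other, so G is not vertex-transitive.

No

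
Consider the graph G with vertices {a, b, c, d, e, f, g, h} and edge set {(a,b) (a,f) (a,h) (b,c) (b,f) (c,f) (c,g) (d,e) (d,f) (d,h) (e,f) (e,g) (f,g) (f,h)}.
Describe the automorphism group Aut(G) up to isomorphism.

Vertex f is the unique vertex of degree 7; the remaining 7 vertices each have degree 3 and induce a cycle, so G is the wheel on 8 vertices with hub f. With the hub fixed, the remaining symmetry is that of the rim cycle C_7, giving the dihedral group D_7.

D_7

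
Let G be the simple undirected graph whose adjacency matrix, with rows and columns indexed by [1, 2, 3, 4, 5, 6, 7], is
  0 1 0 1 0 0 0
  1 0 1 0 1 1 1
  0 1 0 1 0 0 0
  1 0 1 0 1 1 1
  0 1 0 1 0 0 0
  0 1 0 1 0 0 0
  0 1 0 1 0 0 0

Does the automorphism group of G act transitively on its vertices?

No

Automorphisms preserve degree, but G has vertices of degree 2 and vertices of degree 5; no automorphism maps one to the other, so G is not vertex-transitive.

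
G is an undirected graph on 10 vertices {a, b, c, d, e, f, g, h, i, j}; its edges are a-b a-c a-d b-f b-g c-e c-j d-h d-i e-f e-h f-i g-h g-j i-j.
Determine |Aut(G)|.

120

G is 3-regular on 10 vertices with no triangles and no 4-cycles (girth 5): this is the Petersen graph. It is a classical fact that the Petersen graph has automorphism group S_5 (order 120), arising from its description as the Kneser graph K(5,2).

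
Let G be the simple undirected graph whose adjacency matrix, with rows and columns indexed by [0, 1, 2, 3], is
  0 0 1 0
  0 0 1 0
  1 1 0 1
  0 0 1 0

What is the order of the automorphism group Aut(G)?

Vertex 2 has degree 3 and every other vertex has degree 1, so G is the star K_{1,3} with centre 2. Any automorphism fixes the centre and permutes the 3 leaves freely, so Aut(G) ≅ S_3 of order 3! = 6.

6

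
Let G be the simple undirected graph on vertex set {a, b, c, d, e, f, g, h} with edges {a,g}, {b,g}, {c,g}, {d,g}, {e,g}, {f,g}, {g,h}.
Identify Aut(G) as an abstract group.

the symmetric group on 7 letters

Vertex g has degree 7 and every other vertex has degree 1, so G is the star K_{1,7} with centre g. The 7 leaves are pairwise interchangeable while the centre is fixed, giving Aut(G) = S_7.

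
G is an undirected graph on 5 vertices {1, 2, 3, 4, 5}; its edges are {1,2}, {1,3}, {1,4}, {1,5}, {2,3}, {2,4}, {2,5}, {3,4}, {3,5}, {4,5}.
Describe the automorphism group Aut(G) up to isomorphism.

All 5 vertices are pairwise adjacent: G = K_5. Any permutation of the 5 vertices preserves K_5, so Aut(K_5) = S_5 of order 5! = 120.

the symmetric group on 5 letters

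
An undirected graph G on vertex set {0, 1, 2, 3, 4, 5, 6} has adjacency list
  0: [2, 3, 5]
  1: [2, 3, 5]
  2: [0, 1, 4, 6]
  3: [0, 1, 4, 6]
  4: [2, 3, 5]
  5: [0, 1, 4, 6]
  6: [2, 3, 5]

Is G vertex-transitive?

No

Automorphisms preserve degree, but G has vertices of degree 3 and vertices of degree 4; no automorphism maps one to the other, so G is not vertex-transitive.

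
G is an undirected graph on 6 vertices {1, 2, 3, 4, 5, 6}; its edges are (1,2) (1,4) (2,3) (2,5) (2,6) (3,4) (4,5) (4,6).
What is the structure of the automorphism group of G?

S_4 × S_2

The vertices split by degree into {2, 4} (degree 4) and {1, 3, 5, 6} (degree 2); every edge runs between the two parts, so G is the complete bipartite graph K_{2,4}. The parts have unequal sizes, so no automorphism swaps them; each part is permuted independently, giving S_4 × S_2 of order 4!·2! = 48.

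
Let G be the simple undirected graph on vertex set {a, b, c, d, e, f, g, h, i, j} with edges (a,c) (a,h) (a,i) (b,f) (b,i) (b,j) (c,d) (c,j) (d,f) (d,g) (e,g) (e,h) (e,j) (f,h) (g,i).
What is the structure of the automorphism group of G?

the symmetric group S_5

G is 3-regular on 10 vertices with no triangles and no 4-cycles (girth 5): this is the Petersen graph. Viewing the Petersen graph as the Kneser graph K(5,2) — vertices are 2-subsets of {1,…,5}, edges join disjoint pairs — its automorphisms are exactly the permutations of the 5-element set, so Aut ≅ S_5 of order 120.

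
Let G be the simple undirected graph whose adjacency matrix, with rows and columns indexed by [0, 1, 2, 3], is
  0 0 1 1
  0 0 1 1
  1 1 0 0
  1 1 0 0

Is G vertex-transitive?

Yes

G is 2-regular and bipartite on 2^2 = 4 vertices with girth 4; it is the hypercube graph Q_2. Aut(Q_2) consists of the signed permutations of the 2 coordinate axes: 2! permutations times 2^2 sign flips, so |Aut| = 2^2·2! = 8. This group acts transitively on the 4 vertices.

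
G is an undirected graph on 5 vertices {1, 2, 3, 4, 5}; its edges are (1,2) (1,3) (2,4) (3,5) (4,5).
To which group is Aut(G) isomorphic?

D_5

G is 2-regular and connected on 5 vertices, i.e. the cycle C_5. C_5 has 5 rotations and 5 reflections, so Aut(C_5) ≅ D_5 of order 10.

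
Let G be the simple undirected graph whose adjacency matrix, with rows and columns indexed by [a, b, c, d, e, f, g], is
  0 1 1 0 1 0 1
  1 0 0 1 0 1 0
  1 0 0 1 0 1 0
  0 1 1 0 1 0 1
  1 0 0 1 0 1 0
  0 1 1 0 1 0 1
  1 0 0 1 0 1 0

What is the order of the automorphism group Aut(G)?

144

The vertices split by degree into {a, d, f} (degree 4) and {b, c, e, g} (degree 3); every edge runs between the two parts, so G is the complete bipartite graph K_{3,4}. Automorphisms preserve the bipartition setwise (since the parts differ in size) and act as S_4 × S_3 within it; |Aut| = 144.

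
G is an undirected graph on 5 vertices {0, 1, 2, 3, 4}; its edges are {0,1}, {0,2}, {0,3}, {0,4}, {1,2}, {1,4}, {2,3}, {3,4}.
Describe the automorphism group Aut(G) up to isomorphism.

Vertex 0 is the unique vertex of degree 4; the remaining 4 vertices each have degree 3 and induce a cycle, so G is the wheel on 5 vertices with hub 0. With the hub fixed, the remaining symmetry is that of the rim cycle C_4, giving the dihedral group D_4.

D_4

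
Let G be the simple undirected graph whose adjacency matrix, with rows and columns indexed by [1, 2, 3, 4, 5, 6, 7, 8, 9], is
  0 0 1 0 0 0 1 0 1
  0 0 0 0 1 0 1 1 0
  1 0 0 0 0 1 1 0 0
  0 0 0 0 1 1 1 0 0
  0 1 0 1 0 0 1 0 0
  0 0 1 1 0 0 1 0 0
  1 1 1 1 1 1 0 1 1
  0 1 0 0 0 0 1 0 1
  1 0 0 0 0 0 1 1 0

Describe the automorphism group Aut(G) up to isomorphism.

Vertex 7 is the unique vertex of degree 8; the remaining 8 vertices each have degree 3 and induce a cycle, so G is the wheel on 9 vertices with hub 7. Every automorphism fixes the hub and acts on the rim 8-cycle, so Aut(G) ≅ Aut(C_8) = D_8 of order 16.

the dihedral group of order 16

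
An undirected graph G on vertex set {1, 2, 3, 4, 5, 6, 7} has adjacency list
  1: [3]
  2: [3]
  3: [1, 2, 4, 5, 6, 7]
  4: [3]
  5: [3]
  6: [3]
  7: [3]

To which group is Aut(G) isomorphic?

Vertex 3 has degree 6 and every other vertex has degree 1, so G is the star K_{1,6} with centre 3. Any automorphism fixes the centre and permutes the 6 leaves freely, so Aut(G) ≅ S_6 of order 6! = 720.

the symmetric group on 6 letters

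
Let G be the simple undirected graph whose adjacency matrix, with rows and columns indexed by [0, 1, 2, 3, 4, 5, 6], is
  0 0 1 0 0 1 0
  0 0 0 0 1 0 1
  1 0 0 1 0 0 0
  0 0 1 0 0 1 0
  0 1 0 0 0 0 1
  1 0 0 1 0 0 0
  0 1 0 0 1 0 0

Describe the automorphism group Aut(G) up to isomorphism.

G has two connected components, {0, 2, 3, 5} and {1, 4, 6}; each is 2-regular, so G = C_4 ⊔ C_3. The components are non-isomorphic (different sizes), so Aut(G) = Aut(C_4) × Aut(C_3) = D_4 × D_3 of order 8·6 = 48.

D_4 × D_3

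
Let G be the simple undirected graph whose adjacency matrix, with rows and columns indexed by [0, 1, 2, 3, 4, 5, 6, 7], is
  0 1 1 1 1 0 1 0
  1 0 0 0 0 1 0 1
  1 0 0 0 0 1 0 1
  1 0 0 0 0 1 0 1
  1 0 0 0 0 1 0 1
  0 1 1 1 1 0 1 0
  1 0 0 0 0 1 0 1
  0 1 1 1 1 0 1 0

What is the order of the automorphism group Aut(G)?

The vertices split by degree into {0, 5, 7} (degree 5) and {1, 2, 3, 4, 6} (degree 3); every edge runs between the two parts, so G is the complete bipartite graph K_{3,5}. Automorphisms preserve the bipartition setwise (since the parts differ in size) and act as S_5 × S_3 within it; |Aut| = 720.

720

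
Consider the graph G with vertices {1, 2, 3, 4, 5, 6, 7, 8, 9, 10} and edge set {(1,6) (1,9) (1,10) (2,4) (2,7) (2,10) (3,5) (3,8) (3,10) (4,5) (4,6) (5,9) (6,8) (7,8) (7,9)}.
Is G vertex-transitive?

G is 3-regular on 10 vertices with no triangles and no 4-cycles (girth 5): this is the Petersen graph. It is a classical fact that the Petersen graph has automorphism group S_5 (order 120), arising from its description as the Kneser graph K(5,2). Under this action every vertex can be carried to every other, so G is vertex-transitive.

Yes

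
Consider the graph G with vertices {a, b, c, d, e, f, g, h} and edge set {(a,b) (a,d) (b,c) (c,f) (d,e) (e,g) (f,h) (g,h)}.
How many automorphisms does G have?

16

Every vertex has degree 2 and the graph is connected, so G is the 8-cycle C_8. The automorphisms of the 8-cycle are exactly the symmetries of a regular 8-gon: the dihedral group D_8, |D_8| = 16.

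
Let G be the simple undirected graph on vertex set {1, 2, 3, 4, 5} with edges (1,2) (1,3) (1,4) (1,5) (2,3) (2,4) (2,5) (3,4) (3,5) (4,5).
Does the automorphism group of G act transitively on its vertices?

Yes

Every vertex has degree 4, so G is the complete graph K_5. Every bijection on the vertex set is an automorphism of K_5; hence Aut(K_5) ≅ S_5, order 120. This group acts transitively on the 5 vertices.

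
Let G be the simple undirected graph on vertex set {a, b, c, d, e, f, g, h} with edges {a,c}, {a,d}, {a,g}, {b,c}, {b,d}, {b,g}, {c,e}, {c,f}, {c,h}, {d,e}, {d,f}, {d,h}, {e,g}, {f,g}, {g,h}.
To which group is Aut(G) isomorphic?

S_5 × S_3

The vertices split by degree into {c, d, g} (degree 5) and {a, b, e, f, h} (degree 3); every edge runs between the two parts, so G is the complete bipartite graph K_{3,5}. Automorphisms preserve the bipartition setwise (since the parts differ in size) and act as S_5 × S_3 within it; |Aut| = 720.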